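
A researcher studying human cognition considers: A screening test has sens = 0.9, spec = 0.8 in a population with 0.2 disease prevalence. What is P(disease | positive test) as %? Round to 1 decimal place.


PPV = (sens * prev) / (sens * prev + (1-spec) * (1-prev))
Numerator = 0.9 * 0.2 = 0.18
P(positive and no disease) = (1 - spec) * (1 - prev) = (1 - 0.8) * (1 - 0.2) = 0.16
Denominator = 0.18 + 0.16 = 0.34
PPV = 0.18 / 0.34 = 0.529412
As percentage = 52.9


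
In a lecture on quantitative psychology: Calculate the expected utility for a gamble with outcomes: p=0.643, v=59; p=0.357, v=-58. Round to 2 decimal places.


EU = sum(p_i * v_i)
0.643 * 59 = 37.937
0.357 * -58 = -20.706
EU = 37.937 + -20.706
= 17.23


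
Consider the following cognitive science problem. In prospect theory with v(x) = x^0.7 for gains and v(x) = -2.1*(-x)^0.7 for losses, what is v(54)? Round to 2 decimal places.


Since x = 54 >= 0, use v(x) = x^0.7
54^0.7 = 16.3183
v(54) = 16.32


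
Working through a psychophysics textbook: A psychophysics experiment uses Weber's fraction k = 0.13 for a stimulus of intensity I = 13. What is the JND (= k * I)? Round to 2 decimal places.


JND = k * I
JND = 0.13 * 13
= 1.69


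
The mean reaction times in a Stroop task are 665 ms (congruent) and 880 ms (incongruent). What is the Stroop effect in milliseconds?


Stroop effect = RT(incongruent) - RT(congruent)
= 880 - 665
= 215 ms


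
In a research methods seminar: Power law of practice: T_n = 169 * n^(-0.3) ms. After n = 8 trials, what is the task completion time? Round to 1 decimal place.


T_n = 169 * 8^(-0.3)
8^(-0.3) = 0.535887
T_n = 169 * 0.535887
= 90.6 ms


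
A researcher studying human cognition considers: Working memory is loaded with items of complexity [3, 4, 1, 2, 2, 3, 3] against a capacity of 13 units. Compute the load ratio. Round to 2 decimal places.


Total complexity = 3 + 4 + 1 + 2 + 2 + 3 + 3 = 18
Load = total / capacity = 18 / 13
= 1.38


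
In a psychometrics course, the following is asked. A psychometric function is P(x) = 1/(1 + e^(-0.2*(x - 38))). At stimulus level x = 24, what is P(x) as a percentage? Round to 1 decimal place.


P(x) = 1/(1 + e^(-0.2*(24 - 38)))
Exponent = -0.2 * -14 = 2.8
e^(2.8) = 16.444647
P = 1/(1 + 16.444647) = 0.057324
Percentage = 5.7


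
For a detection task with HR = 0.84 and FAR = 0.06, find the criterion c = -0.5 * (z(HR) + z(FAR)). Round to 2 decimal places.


c = -0.5 * (z(HR) + z(FAR))
z(0.84) = 0.9945
z(0.06) = -1.5548
c = -0.5 * (0.9945 + -1.5548)
= -0.5 * -0.5603
= 0.28


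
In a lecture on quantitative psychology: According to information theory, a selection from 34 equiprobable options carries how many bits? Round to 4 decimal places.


H = log2(n)
H = log2(34)
= 5.0875


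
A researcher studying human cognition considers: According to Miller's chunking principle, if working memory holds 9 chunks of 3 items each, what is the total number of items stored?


Total items = chunks * items_per_chunk
= 9 * 3
= 27


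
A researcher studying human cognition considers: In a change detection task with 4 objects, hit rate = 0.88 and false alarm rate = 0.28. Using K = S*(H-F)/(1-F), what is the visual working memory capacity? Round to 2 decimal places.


K = S * (H - F) / (1 - F)
H - F = 0.6
1 - F = 0.72
K = 4 * 0.6 / 0.72
= 3.33


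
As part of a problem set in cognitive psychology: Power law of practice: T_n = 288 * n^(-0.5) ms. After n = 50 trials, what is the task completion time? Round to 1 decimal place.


T_n = 288 * 50^(-0.5)
50^(-0.5) = 0.141421
T_n = 288 * 0.141421
= 40.7 ms


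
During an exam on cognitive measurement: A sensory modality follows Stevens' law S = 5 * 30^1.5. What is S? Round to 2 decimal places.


S = 5 * 30^1.5
30^1.5 = 164.3168
S = 5 * 164.3168
= 821.58


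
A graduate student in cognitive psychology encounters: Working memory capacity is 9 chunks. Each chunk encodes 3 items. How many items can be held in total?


Total items = chunks * items_per_chunk
= 9 * 3
= 27


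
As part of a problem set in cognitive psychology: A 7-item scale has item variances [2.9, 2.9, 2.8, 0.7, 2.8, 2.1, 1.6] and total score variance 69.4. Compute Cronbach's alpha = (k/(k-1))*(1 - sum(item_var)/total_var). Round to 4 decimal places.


alpha = (k/(k-1)) * (1 - sum(s_i^2)/s_total^2)
sum(item variances) = 15.8
k/(k-1) = 7/6 = 1.166667
1 - 15.8/69.4 = 1 - 0.227666 = 0.772334
alpha = 1.166667 * 0.772334
= 0.9011


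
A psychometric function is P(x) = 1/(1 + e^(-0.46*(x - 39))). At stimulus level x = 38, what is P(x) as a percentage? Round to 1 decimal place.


P(x) = 1/(1 + e^(-0.46*(38 - 39)))
Exponent = -0.46 * -1 = 0.46
e^(0.46) = 1.584074
P = 1/(1 + 1.584074) = 0.386986
Percentage = 38.7


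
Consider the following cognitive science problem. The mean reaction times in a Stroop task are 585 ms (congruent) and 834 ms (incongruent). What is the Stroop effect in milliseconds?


Stroop effect = RT(incongruent) - RT(congruent)
= 834 - 585
= 249 ms


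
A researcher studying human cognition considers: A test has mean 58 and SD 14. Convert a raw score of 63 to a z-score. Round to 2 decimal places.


z = (X - mu) / sigma
= (63 - 58) / 14
= 5 / 14
= 0.36


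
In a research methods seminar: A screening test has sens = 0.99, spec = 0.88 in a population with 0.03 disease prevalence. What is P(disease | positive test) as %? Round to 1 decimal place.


PPV = (sens * prev) / (sens * prev + (1-spec) * (1-prev))
Numerator = 0.99 * 0.03 = 0.0297
P(positive and no disease) = (1 - spec) * (1 - prev) = (1 - 0.88) * (1 - 0.03) = 0.1164
Denominator = 0.0297 + 0.1164 = 0.1461
PPV = 0.0297 / 0.1461 = 0.203285
As percentage = 20.3


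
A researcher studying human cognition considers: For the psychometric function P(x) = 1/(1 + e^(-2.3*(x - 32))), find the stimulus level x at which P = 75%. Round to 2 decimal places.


At P = 0.75: 0.75 = 1/(1 + e^(-k*(x-x0)))
Solving: e^(-k*(x-x0)) = 1/3
x = x0 + ln(3)/k
ln(3) = 1.0986
x = 32 + 1.0986/2.3
= 32 + 0.4777
= 32.48


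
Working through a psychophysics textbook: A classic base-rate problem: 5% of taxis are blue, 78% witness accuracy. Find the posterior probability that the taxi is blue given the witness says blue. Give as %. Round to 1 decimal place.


P(blue | says blue) = P(says blue | blue)*P(blue) / [P(says blue | blue)*P(blue) + P(says blue | not blue)*P(not blue)]
Numerator = 0.78 * 0.05 = 0.039
False identification = 0.22 * 0.95 = 0.209
P = 0.039 / (0.039 + 0.209)
= 0.039 / 0.248
As percentage = 15.7


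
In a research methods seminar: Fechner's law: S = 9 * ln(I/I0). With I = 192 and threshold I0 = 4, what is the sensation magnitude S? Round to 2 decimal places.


S = 9 * ln(192/4)
I/I0 = 48.0
ln(48.0) = 3.8712
S = 9 * 3.8712
= 34.84


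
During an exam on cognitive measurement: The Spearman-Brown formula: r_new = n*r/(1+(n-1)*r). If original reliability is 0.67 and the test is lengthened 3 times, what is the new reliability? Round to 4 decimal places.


r_new = n*r / (1 + (n-1)*r)
Numerator = 3 * 0.67 = 2.01
Denominator = 1 + 2 * 0.67 = 2.34
r_new = 2.01 / 2.34
= 0.8590


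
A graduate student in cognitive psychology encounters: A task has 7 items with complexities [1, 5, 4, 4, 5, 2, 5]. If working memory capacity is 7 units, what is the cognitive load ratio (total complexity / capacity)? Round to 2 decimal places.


Total complexity = 1 + 5 + 4 + 4 + 5 + 2 + 5 = 26
Load = total / capacity = 26 / 7
= 3.71


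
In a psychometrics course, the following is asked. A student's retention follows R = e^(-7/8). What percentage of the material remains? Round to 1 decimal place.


R = e^(-t/S)
-t/S = -7/8 = -0.875
R = e^(-0.875) = 0.416862
Percentage = 0.416862 * 100
= 41.7


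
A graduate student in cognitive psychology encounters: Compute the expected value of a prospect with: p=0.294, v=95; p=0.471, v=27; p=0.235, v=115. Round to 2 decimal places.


EU = sum(p_i * v_i)
0.294 * 95 = 27.93
0.471 * 27 = 12.717
0.235 * 115 = 27.025
EU = 27.93 + 12.717 + 27.025
= 67.67


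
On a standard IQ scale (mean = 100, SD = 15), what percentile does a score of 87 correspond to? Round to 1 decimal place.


z = (IQ - mean) / SD
z = (87 - 100) / 15 = -0.8667
Percentile = Phi(-0.8667) * 100
Phi(-0.8667) = 0.193053
= 19.3


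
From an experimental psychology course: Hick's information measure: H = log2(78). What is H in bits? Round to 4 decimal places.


H = log2(n)
H = log2(78)
= 6.2854


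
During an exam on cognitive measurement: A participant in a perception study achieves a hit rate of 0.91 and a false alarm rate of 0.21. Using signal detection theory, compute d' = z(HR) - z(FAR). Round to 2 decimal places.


d' = z(HR) - z(FAR)
z(0.91) = 1.3408
z(0.21) = -0.8064
d' = 1.3408 - -0.8064
= 2.15


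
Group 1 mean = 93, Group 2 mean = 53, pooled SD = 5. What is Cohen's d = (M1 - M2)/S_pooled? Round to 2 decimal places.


Cohen's d = (M1 - M2) / S_pooled
= (93 - 53) / 5
= 40 / 5
= 8.00


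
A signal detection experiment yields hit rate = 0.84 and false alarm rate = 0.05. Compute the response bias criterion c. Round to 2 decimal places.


c = -0.5 * (z(HR) + z(FAR))
z(0.84) = 0.9945
z(0.05) = -1.6449
c = -0.5 * (0.9945 + -1.6449)
= -0.5 * -0.6504
= 0.33


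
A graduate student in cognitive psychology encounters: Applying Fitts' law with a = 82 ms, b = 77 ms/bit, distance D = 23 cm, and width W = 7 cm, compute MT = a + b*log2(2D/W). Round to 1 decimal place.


MT = 82 + 77 * log2(2*23/7)
2D/W = 6.571429
log2(6.571429) = 2.7162
MT = 82 + 77 * 2.7162
= 291.1 ms


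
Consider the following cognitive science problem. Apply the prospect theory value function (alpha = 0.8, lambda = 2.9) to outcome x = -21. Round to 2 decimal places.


Since x = -21 < 0, use v(x) = -lambda*(-x)^alpha
(-x) = 21
21^0.8 = 11.4229
v(-21) = -2.9 * 11.4229
= -33.13


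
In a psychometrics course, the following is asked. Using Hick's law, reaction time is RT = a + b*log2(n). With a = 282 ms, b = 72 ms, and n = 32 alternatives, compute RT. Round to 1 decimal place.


RT = 282 + 72 * log2(32)
log2(32) = 5.0
RT = 282 + 72 * 5.0
= 282 + 360.0
= 642.0 ms


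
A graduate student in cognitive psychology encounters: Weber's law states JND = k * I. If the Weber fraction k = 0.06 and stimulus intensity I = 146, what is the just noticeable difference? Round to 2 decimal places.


JND = k * I
JND = 0.06 * 146
= 8.76


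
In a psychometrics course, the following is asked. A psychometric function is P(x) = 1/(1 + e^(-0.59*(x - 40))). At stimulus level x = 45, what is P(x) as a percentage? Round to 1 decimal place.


P(x) = 1/(1 + e^(-0.59*(45 - 40)))
Exponent = -0.59 * 5 = -2.95
e^(-2.95) = 0.05234
P = 1/(1 + 0.05234) = 0.950263
Percentage = 95.0


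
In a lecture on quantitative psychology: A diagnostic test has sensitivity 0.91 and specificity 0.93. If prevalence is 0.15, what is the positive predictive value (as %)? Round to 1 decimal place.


PPV = (sens * prev) / (sens * prev + (1-spec) * (1-prev))
Numerator = 0.91 * 0.15 = 0.1365
P(positive and no disease) = (1 - spec) * (1 - prev) = (1 - 0.93) * (1 - 0.15) = 0.0595
Denominator = 0.1365 + 0.0595 = 0.196
PPV = 0.1365 / 0.196 = 0.696429
As percentage = 69.6


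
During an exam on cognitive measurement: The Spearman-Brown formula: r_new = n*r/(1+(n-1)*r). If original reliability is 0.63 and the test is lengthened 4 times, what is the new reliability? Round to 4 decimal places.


r_new = n*r / (1 + (n-1)*r)
Numerator = 4 * 0.63 = 2.52
Denominator = 1 + 3 * 0.63 = 2.89
r_new = 2.52 / 2.89
= 0.8720


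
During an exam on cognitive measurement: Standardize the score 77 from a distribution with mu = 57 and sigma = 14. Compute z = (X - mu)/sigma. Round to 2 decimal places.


z = (X - mu) / sigma
= (77 - 57) / 14
= 20 / 14
= 1.43


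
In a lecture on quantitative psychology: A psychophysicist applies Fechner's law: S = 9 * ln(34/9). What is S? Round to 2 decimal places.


S = 9 * ln(34/9)
I/I0 = 3.777778
ln(3.777778) = 1.3291
S = 9 * 1.3291
= 11.96


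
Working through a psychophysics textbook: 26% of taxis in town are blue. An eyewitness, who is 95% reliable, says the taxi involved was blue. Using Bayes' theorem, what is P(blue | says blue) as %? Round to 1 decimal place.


P(blue | says blue) = P(says blue | blue)*P(blue) / [P(says blue | blue)*P(blue) + P(says blue | not blue)*P(not blue)]
Numerator = 0.95 * 0.26 = 0.247
False identification = 0.05 * 0.74 = 0.037
P = 0.247 / (0.247 + 0.037)
= 0.247 / 0.284
As percentage = 87.0


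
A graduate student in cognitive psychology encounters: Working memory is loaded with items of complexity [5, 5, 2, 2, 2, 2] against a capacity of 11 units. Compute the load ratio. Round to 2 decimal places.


Total complexity = 5 + 5 + 2 + 2 + 2 + 2 = 18
Load = total / capacity = 18 / 11
= 1.64


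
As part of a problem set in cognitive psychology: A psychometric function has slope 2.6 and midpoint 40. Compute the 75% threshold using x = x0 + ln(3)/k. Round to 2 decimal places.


At P = 0.75: 0.75 = 1/(1 + e^(-k*(x-x0)))
Solving: e^(-k*(x-x0)) = 1/3
x = x0 + ln(3)/k
ln(3) = 1.0986
x = 40 + 1.0986/2.6
= 40 + 0.4225
= 40.42


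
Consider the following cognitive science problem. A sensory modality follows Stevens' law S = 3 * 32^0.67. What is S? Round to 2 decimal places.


S = 3 * 32^0.67
32^0.67 = 10.1965
S = 3 * 10.1965
= 30.59


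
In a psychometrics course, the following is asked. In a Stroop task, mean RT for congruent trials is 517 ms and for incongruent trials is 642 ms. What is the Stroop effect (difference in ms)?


Stroop effect = RT(incongruent) - RT(congruent)
= 642 - 517
= 125 ms


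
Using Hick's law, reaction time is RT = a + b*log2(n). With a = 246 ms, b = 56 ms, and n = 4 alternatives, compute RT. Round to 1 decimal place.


RT = 246 + 56 * log2(4)
log2(4) = 2.0
RT = 246 + 56 * 2.0
= 246 + 112.0
= 358.0 ms


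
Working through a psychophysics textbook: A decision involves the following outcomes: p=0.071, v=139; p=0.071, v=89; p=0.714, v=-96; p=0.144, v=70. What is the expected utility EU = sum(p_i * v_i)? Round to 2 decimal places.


EU = sum(p_i * v_i)
0.071 * 139 = 9.869
0.071 * 89 = 6.319
0.714 * -96 = -68.544
0.144 * 70 = 10.08
EU = 9.869 + 6.319 + -68.544 + 10.08
= -42.28


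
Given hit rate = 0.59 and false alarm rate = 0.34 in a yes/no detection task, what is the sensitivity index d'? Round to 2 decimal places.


d' = z(HR) - z(FAR)
z(0.59) = 0.2275
z(0.34) = -0.4125
d' = 0.2275 - -0.4125
= 0.64


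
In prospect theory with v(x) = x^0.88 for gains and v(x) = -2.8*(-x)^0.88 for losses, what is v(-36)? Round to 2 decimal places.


Since x = -36 < 0, use v(x) = -lambda*(-x)^alpha
(-x) = 36
36^0.88 = 23.4178
v(-36) = -2.8 * 23.4178
= -65.57


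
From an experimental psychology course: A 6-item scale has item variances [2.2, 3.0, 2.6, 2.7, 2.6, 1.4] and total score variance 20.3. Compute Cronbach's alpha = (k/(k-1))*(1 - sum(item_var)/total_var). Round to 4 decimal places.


alpha = (k/(k-1)) * (1 - sum(s_i^2)/s_total^2)
sum(item variances) = 14.5
k/(k-1) = 6/5 = 1.2
1 - 14.5/20.3 = 1 - 0.714286 = 0.285714
alpha = 1.2 * 0.285714
= 0.3429


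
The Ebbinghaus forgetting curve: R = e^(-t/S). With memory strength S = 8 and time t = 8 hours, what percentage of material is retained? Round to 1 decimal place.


R = e^(-t/S)
-t/S = -8/8 = -1.0
R = e^(-1.0) = 0.367879
Percentage = 0.367879 * 100
= 36.8


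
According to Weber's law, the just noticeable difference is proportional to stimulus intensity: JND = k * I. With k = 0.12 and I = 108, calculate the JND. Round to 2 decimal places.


JND = k * I
JND = 0.12 * 108
= 12.96


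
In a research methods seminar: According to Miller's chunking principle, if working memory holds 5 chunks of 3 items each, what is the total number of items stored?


Total items = chunks * items_per_chunk
= 5 * 3
= 15


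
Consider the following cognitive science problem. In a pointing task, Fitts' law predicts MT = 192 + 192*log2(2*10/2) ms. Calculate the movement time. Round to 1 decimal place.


MT = 192 + 192 * log2(2*10/2)
2D/W = 10.0
log2(10.0) = 3.3219
MT = 192 + 192 * 3.3219
= 829.8 ms


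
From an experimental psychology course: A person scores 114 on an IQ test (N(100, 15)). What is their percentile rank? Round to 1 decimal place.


z = (IQ - mean) / SD
z = (114 - 100) / 15 = 0.9333
Percentile = Phi(0.9333) * 100
Phi(0.9333) = 0.824667
= 82.5


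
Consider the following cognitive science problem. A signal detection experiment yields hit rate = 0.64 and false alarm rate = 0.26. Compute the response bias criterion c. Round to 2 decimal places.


c = -0.5 * (z(HR) + z(FAR))
z(0.64) = 0.3585
z(0.26) = -0.6433
c = -0.5 * (0.3585 + -0.6433)
= -0.5 * -0.2848
= 0.14


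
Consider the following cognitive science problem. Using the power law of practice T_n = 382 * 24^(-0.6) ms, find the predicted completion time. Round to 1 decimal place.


T_n = 382 * 24^(-0.6)
24^(-0.6) = 0.14855
T_n = 382 * 0.14855
= 56.7 ms


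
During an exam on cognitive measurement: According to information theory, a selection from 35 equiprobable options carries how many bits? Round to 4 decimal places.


H = log2(n)
H = log2(35)
= 5.1293


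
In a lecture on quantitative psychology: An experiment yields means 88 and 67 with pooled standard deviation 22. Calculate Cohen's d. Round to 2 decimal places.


Cohen's d = (M1 - M2) / S_pooled
= (88 - 67) / 22
= 21 / 22
= 0.95


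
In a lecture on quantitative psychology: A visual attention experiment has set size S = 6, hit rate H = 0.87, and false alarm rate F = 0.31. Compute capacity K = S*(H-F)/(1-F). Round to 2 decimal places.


K = S * (H - F) / (1 - F)
H - F = 0.56
1 - F = 0.69
K = 6 * 0.56 / 0.69
= 4.87


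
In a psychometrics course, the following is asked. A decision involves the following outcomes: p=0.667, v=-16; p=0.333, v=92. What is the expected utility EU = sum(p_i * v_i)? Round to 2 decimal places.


EU = sum(p_i * v_i)
0.667 * -16 = -10.672
0.333 * 92 = 30.636
EU = -10.672 + 30.636
= 19.96


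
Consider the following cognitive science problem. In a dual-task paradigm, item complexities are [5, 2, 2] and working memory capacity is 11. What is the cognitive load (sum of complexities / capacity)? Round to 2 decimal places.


Total complexity = 5 + 2 + 2 = 9
Load = total / capacity = 9 / 11
= 0.82


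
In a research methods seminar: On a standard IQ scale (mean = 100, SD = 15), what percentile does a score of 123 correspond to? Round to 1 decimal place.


z = (IQ - mean) / SD
z = (123 - 100) / 15 = 1.5333
Percentile = Phi(1.5333) * 100
Phi(1.5333) = 0.937399
= 93.7


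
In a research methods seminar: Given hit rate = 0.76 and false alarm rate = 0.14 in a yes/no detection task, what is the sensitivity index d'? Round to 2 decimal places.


d' = z(HR) - z(FAR)
z(0.76) = 0.7063
z(0.14) = -1.0803
d' = 0.7063 - -1.0803
= 1.79


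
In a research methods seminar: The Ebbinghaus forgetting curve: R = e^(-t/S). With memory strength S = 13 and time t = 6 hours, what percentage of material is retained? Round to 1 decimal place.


R = e^(-t/S)
-t/S = -6/13 = -0.461538
R = e^(-0.461538) = 0.630313
Percentage = 0.630313 * 100
= 63.0


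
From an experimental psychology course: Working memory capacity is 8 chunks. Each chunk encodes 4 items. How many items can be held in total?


Total items = chunks * items_per_chunk
= 8 * 4
= 32


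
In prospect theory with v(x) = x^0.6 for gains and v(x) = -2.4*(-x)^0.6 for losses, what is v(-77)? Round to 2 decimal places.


Since x = -77 < 0, use v(x) = -lambda*(-x)^alpha
(-x) = 77
77^0.6 = 13.5486
v(-77) = -2.4 * 13.5486
= -32.52


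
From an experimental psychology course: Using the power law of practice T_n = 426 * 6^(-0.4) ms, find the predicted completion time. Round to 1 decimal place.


T_n = 426 * 6^(-0.4)
6^(-0.4) = 0.488359
T_n = 426 * 0.488359
= 208.0 ms


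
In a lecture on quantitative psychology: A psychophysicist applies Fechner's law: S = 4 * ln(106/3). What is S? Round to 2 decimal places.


S = 4 * ln(106/3)
I/I0 = 35.333333
ln(35.333333) = 3.5648
S = 4 * 3.5648
= 14.26


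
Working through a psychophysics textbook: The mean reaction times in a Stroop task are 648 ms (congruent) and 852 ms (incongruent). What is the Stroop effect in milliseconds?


Stroop effect = RT(incongruent) - RT(congruent)
= 852 - 648
= 204 ms


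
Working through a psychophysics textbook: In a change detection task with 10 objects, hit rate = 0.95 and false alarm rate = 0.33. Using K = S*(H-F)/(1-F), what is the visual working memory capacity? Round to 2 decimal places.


K = S * (H - F) / (1 - F)
H - F = 0.62
1 - F = 0.67
K = 10 * 0.62 / 0.67
= 9.25


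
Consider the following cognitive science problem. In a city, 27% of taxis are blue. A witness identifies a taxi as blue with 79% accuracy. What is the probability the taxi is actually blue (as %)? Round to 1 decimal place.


P(blue | says blue) = P(says blue | blue)*P(blue) / [P(says blue | blue)*P(blue) + P(says blue | not blue)*P(not blue)]
Numerator = 0.79 * 0.27 = 0.2133
False identification = 0.21 * 0.73 = 0.1533
P = 0.2133 / (0.2133 + 0.1533)
= 0.2133 / 0.3666
As percentage = 58.2


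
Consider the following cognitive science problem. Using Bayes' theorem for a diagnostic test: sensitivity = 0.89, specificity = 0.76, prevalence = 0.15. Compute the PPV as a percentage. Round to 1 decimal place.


PPV = (sens * prev) / (sens * prev + (1-spec) * (1-prev))
Numerator = 0.89 * 0.15 = 0.1335
P(positive and no disease) = (1 - spec) * (1 - prev) = (1 - 0.76) * (1 - 0.15) = 0.204
Denominator = 0.1335 + 0.204 = 0.3375
PPV = 0.1335 / 0.3375 = 0.395556
As percentage = 39.6


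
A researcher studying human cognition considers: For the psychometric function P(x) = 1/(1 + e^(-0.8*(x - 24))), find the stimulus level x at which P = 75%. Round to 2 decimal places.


At P = 0.75: 0.75 = 1/(1 + e^(-k*(x-x0)))
Solving: e^(-k*(x-x0)) = 1/3
x = x0 + ln(3)/k
ln(3) = 1.0986
x = 24 + 1.0986/0.8
= 24 + 1.3732
= 25.37


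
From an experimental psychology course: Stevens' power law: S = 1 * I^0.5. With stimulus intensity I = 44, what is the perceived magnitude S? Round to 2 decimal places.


S = 1 * 44^0.5
44^0.5 = 6.6332
S = 1 * 6.6332
= 6.63


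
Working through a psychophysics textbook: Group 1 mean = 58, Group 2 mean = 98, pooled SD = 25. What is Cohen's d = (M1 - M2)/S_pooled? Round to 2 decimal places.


Cohen's d = (M1 - M2) / S_pooled
= (58 - 98) / 25
= -40 / 25
= -1.60


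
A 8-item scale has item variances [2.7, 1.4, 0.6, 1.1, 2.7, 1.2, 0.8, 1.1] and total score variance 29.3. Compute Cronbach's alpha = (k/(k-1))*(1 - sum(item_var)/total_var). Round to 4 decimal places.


alpha = (k/(k-1)) * (1 - sum(s_i^2)/s_total^2)
sum(item variances) = 11.6
k/(k-1) = 8/7 = 1.142857
1 - 11.6/29.3 = 1 - 0.395904 = 0.604096
alpha = 1.142857 * 0.604096
= 0.6904


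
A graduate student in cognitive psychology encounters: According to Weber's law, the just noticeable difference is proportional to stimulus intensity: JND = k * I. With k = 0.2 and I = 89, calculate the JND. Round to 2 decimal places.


JND = k * I
JND = 0.2 * 89
= 17.80


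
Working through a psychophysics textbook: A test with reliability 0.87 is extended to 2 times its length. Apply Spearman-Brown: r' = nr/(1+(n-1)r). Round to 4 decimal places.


r_new = n*r / (1 + (n-1)*r)
Numerator = 2 * 0.87 = 1.74
Denominator = 1 + 1 * 0.87 = 1.87
r_new = 1.74 / 1.87
= 0.9305


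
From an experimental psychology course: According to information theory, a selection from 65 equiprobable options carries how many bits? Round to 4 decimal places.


H = log2(n)
H = log2(65)
= 6.0224


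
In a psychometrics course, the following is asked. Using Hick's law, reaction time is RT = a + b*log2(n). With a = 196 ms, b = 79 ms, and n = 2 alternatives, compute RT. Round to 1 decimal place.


RT = 196 + 79 * log2(2)
log2(2) = 1.0
RT = 196 + 79 * 1.0
= 196 + 79.0
= 275.0 ms


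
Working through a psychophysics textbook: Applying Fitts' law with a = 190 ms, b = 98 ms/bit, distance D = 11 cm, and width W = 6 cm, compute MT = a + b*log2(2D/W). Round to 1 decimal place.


MT = 190 + 98 * log2(2*11/6)
2D/W = 3.666667
log2(3.666667) = 1.8745
MT = 190 + 98 * 1.8745
= 373.7 ms


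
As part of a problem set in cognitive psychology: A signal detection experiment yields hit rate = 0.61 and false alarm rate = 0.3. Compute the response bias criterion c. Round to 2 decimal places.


c = -0.5 * (z(HR) + z(FAR))
z(0.61) = 0.2793
z(0.3) = -0.5244
c = -0.5 * (0.2793 + -0.5244)
= -0.5 * -0.2451
= 0.12


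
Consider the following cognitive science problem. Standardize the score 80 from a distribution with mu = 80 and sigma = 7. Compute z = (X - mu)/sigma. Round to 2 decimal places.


z = (X - mu) / sigma
= (80 - 80) / 7
= 0 / 7
= 0.00


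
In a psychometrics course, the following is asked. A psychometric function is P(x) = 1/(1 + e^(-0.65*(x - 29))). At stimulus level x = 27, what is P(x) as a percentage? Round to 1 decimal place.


P(x) = 1/(1 + e^(-0.65*(27 - 29)))
Exponent = -0.65 * -2 = 1.3
e^(1.3) = 3.669297
P = 1/(1 + 3.669297) = 0.214165
Percentage = 21.4


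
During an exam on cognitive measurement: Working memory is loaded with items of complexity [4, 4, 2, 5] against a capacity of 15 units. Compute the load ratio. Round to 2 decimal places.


Total complexity = 4 + 4 + 2 + 5 = 15
Load = total / capacity = 15 / 15
= 1.00


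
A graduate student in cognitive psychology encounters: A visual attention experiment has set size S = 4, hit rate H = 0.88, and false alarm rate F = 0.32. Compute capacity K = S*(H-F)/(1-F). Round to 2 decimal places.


K = S * (H - F) / (1 - F)
H - F = 0.56
1 - F = 0.68
K = 4 * 0.56 / 0.68
= 3.29


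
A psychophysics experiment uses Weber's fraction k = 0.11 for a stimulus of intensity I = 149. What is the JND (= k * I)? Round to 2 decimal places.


JND = k * I
JND = 0.11 * 149
= 16.39


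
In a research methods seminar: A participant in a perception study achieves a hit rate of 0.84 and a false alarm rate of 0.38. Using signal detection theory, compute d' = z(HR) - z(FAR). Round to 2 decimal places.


d' = z(HR) - z(FAR)
z(0.84) = 0.9945
z(0.38) = -0.3055
d' = 0.9945 - -0.3055
= 1.30


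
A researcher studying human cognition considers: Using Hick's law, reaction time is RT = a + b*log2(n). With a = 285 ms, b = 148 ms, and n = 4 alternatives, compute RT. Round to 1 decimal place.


RT = 285 + 148 * log2(4)
log2(4) = 2.0
RT = 285 + 148 * 2.0
= 285 + 296.0
= 581.0 ms


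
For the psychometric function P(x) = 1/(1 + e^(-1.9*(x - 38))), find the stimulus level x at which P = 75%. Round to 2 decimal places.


At P = 0.75: 0.75 = 1/(1 + e^(-k*(x-x0)))
Solving: e^(-k*(x-x0)) = 1/3
x = x0 + ln(3)/k
ln(3) = 1.0986
x = 38 + 1.0986/1.9
= 38 + 0.5782
= 38.58


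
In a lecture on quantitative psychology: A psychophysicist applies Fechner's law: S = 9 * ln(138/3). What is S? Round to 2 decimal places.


S = 9 * ln(138/3)
I/I0 = 46.0
ln(46.0) = 3.8286
S = 9 * 3.8286
= 34.46


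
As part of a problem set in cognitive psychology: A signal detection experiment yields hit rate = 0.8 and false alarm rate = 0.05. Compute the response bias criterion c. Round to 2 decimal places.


c = -0.5 * (z(HR) + z(FAR))
z(0.8) = 0.8416
z(0.05) = -1.6449
c = -0.5 * (0.8416 + -1.6449)
= -0.5 * -0.8033
= 0.40


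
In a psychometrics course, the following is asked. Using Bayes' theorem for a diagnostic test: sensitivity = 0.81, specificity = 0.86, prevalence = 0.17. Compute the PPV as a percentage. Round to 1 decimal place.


PPV = (sens * prev) / (sens * prev + (1-spec) * (1-prev))
Numerator = 0.81 * 0.17 = 0.1377
P(positive and no disease) = (1 - spec) * (1 - prev) = (1 - 0.86) * (1 - 0.17) = 0.1162
Denominator = 0.1377 + 0.1162 = 0.2539
PPV = 0.1377 / 0.2539 = 0.54234
As percentage = 54.2


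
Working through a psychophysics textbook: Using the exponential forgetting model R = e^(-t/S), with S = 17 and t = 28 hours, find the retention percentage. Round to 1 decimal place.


R = e^(-t/S)
-t/S = -28/17 = -1.647059
R = e^(-1.647059) = 0.192616
Percentage = 0.192616 * 100
= 19.3


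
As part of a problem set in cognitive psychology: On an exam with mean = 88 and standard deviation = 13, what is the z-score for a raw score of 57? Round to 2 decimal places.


z = (X - mu) / sigma
= (57 - 88) / 13
= -31 / 13
= -2.38


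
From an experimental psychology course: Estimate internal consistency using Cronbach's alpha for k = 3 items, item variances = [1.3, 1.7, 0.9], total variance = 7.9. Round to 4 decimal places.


alpha = (k/(k-1)) * (1 - sum(s_i^2)/s_total^2)
sum(item variances) = 3.9
k/(k-1) = 3/2 = 1.5
1 - 3.9/7.9 = 1 - 0.493671 = 0.506329
alpha = 1.5 * 0.506329
= 0.7595


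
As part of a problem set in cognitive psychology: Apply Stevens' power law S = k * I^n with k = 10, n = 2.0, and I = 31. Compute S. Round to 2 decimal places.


S = 10 * 31^2.0
31^2.0 = 961.0
S = 10 * 961.0
= 9610.00


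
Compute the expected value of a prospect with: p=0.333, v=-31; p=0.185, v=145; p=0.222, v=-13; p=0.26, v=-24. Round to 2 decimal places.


EU = sum(p_i * v_i)
0.333 * -31 = -10.323
0.185 * 145 = 26.825
0.222 * -13 = -2.886
0.26 * -24 = -6.24
EU = -10.323 + 26.825 + -2.886 + -6.24
= 7.38


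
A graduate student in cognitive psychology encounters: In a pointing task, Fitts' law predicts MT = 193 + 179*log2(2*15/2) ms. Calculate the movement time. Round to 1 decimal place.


MT = 193 + 179 * log2(2*15/2)
2D/W = 15.0
log2(15.0) = 3.9069
MT = 193 + 179 * 3.9069
= 892.3 ms


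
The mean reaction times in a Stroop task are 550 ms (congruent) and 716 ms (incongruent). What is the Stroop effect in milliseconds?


Stroop effect = RT(incongruent) - RT(congruent)
= 716 - 550
= 166 ms


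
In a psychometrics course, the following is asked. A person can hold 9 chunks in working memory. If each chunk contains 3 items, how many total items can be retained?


Total items = chunks * items_per_chunk
= 9 * 3
= 27


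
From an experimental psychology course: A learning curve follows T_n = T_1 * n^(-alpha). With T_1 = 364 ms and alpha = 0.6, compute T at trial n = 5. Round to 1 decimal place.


T_n = 364 * 5^(-0.6)
5^(-0.6) = 0.380731
T_n = 364 * 0.380731
= 138.6 ms


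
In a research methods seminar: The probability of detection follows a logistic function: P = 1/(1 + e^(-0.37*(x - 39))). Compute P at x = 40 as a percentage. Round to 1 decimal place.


P(x) = 1/(1 + e^(-0.37*(40 - 39)))
Exponent = -0.37 * 1 = -0.37
e^(-0.37) = 0.690734
P = 1/(1 + 0.690734) = 0.591459
Percentage = 59.1


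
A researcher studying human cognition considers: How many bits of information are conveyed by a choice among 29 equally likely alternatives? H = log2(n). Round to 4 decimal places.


H = log2(n)
H = log2(29)
= 4.8580


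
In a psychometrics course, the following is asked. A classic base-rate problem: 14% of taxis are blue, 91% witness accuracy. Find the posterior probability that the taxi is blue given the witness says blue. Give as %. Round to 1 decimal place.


P(blue | says blue) = P(says blue | blue)*P(blue) / [P(says blue | blue)*P(blue) + P(says blue | not blue)*P(not blue)]
Numerator = 0.91 * 0.14 = 0.1274
False identification = 0.09 * 0.86 = 0.0774
P = 0.1274 / (0.1274 + 0.0774)
= 0.1274 / 0.2048
As percentage = 62.2


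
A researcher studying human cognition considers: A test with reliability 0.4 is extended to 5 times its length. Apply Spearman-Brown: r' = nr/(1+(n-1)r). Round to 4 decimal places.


r_new = n*r / (1 + (n-1)*r)
Numerator = 5 * 0.4 = 2.0
Denominator = 1 + 4 * 0.4 = 2.6
r_new = 2.0 / 2.6
= 0.7692


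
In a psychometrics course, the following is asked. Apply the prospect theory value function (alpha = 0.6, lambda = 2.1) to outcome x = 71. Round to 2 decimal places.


Since x = 71 >= 0, use v(x) = x^0.6
71^0.6 = 12.9049
v(71) = 12.90


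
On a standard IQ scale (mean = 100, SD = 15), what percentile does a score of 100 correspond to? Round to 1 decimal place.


z = (IQ - mean) / SD
z = (100 - 100) / 15 = 0.0
Percentile = Phi(0.0) * 100
Phi(0.0) = 0.5
= 50.0


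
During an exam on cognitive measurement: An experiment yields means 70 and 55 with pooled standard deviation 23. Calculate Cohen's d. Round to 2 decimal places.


Cohen's d = (M1 - M2) / S_pooled
= (70 - 55) / 23
= 15 / 23
= 0.65


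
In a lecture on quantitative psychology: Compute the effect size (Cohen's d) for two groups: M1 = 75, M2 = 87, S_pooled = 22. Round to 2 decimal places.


Cohen's d = (M1 - M2) / S_pooled
= (75 - 87) / 22
= -12 / 22
= -0.55


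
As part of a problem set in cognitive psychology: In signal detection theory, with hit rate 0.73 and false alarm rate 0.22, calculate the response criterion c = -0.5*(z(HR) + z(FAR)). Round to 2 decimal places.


c = -0.5 * (z(HR) + z(FAR))
z(0.73) = 0.6128
z(0.22) = -0.7722
c = -0.5 * (0.6128 + -0.7722)
= -0.5 * -0.1594
= 0.08


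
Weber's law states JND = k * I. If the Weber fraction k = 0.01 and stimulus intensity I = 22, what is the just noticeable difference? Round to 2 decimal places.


JND = k * I
JND = 0.01 * 22
= 0.22


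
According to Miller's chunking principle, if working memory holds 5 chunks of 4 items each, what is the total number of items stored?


Total items = chunks * items_per_chunk
= 5 * 4
= 20


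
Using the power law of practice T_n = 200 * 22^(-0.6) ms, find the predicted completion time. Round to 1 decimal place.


T_n = 200 * 22^(-0.6)
22^(-0.6) = 0.156512
T_n = 200 * 0.156512
= 31.3 ms


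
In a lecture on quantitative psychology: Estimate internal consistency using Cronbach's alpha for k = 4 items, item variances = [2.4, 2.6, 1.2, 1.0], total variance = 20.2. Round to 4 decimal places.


alpha = (k/(k-1)) * (1 - sum(s_i^2)/s_total^2)
sum(item variances) = 7.2
k/(k-1) = 4/3 = 1.333333
1 - 7.2/20.2 = 1 - 0.356436 = 0.643564
alpha = 1.333333 * 0.643564
= 0.8581


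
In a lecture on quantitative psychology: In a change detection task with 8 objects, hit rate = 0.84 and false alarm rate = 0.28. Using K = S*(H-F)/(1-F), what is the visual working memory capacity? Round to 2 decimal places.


K = S * (H - F) / (1 - F)
H - F = 0.56
1 - F = 0.72
K = 8 * 0.56 / 0.72
= 6.22


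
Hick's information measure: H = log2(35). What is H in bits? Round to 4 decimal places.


H = log2(n)
H = log2(35)
= 5.1293


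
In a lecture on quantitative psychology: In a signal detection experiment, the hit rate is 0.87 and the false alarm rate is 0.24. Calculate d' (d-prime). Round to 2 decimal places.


d' = z(HR) - z(FAR)
z(0.87) = 1.1264
z(0.24) = -0.7063
d' = 1.1264 - -0.7063
= 1.83


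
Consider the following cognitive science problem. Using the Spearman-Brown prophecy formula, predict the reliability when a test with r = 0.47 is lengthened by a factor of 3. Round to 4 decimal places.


r_new = n*r / (1 + (n-1)*r)
Numerator = 3 * 0.47 = 1.41
Denominator = 1 + 2 * 0.47 = 1.94
r_new = 1.41 / 1.94
= 0.7268


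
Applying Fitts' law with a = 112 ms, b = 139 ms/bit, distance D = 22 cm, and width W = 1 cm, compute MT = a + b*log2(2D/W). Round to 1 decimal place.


MT = 112 + 139 * log2(2*22/1)
2D/W = 44.0
log2(44.0) = 5.4594
MT = 112 + 139 * 5.4594
= 870.9 ms


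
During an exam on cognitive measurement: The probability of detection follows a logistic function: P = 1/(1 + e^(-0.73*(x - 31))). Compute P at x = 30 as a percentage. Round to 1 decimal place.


P(x) = 1/(1 + e^(-0.73*(30 - 31)))
Exponent = -0.73 * -1 = 0.73
e^(0.73) = 2.075081
P = 1/(1 + 2.075081) = 0.325195
Percentage = 32.5


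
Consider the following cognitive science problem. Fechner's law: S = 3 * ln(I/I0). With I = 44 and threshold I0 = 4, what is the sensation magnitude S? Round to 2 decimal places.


S = 3 * ln(44/4)
I/I0 = 11.0
ln(11.0) = 2.3979
S = 3 * 2.3979
= 7.19


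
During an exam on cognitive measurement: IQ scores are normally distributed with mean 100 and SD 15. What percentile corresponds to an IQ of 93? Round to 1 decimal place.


z = (IQ - mean) / SD
z = (93 - 100) / 15 = -0.4667
Percentile = Phi(-0.4667) * 100
Phi(-0.4667) = 0.320357
= 32.0


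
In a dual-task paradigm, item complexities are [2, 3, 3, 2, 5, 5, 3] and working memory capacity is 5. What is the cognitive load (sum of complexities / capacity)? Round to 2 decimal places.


Total complexity = 2 + 3 + 3 + 2 + 5 + 5 + 3 = 23
Load = total / capacity = 23 / 5
= 4.60


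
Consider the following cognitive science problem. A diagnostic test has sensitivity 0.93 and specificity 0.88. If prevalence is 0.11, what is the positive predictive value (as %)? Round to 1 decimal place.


PPV = (sens * prev) / (sens * prev + (1-spec) * (1-prev))
Numerator = 0.93 * 0.11 = 0.1023
P(positive and no disease) = (1 - spec) * (1 - prev) = (1 - 0.88) * (1 - 0.11) = 0.1068
Denominator = 0.1023 + 0.1068 = 0.2091
PPV = 0.1023 / 0.2091 = 0.48924
As percentage = 48.9


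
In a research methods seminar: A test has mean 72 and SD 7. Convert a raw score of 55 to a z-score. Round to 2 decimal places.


z = (X - mu) / sigma
= (55 - 72) / 7
= -17 / 7
= -2.43


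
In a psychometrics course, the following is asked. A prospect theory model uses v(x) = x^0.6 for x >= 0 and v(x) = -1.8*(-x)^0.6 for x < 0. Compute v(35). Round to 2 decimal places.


Since x = 35 >= 0, use v(x) = x^0.6
35^0.6 = 8.4419
v(35) = 8.44


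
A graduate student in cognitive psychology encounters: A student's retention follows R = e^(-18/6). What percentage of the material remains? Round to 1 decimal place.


R = e^(-t/S)
-t/S = -18/6 = -3.0
R = e^(-3.0) = 0.049787
Percentage = 0.049787 * 100
= 5.0


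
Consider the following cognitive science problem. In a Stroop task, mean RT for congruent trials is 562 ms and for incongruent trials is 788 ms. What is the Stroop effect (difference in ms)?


Stroop effect = RT(incongruent) - RT(congruent)
= 788 - 562
= 226 ms


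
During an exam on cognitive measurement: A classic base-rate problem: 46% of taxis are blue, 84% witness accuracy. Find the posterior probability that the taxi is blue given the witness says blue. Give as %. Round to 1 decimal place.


P(blue | says blue) = P(says blue | blue)*P(blue) / [P(says blue | blue)*P(blue) + P(says blue | not blue)*P(not blue)]
Numerator = 0.84 * 0.46 = 0.3864
False identification = 0.16 * 0.54 = 0.0864
P = 0.3864 / (0.3864 + 0.0864)
= 0.3864 / 0.4728
As percentage = 81.7


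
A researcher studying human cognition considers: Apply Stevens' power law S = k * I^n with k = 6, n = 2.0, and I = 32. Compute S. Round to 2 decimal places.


S = 6 * 32^2.0
32^2.0 = 1024.0
S = 6 * 1024.0
= 6144.00


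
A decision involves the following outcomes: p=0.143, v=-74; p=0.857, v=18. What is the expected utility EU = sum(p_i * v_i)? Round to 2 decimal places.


EU = sum(p_i * v_i)
0.143 * -74 = -10.582
0.857 * 18 = 15.426
EU = -10.582 + 15.426
= 4.84


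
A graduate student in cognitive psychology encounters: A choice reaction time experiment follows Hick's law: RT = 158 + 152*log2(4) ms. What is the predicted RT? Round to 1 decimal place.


RT = 158 + 152 * log2(4)
log2(4) = 2.0
RT = 158 + 152 * 2.0
= 158 + 304.0
= 462.0 ms


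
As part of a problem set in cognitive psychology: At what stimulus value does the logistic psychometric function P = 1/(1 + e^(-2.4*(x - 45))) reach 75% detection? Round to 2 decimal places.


At P = 0.75: 0.75 = 1/(1 + e^(-k*(x-x0)))
Solving: e^(-k*(x-x0)) = 1/3
x = x0 + ln(3)/k
ln(3) = 1.0986
x = 45 + 1.0986/2.4
= 45 + 0.4578
= 45.46


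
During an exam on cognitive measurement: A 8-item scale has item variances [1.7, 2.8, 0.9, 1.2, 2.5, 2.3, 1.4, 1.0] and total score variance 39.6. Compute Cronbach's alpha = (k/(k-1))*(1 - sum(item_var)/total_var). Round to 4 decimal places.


alpha = (k/(k-1)) * (1 - sum(s_i^2)/s_total^2)
sum(item variances) = 13.8
k/(k-1) = 8/7 = 1.142857
1 - 13.8/39.6 = 1 - 0.348485 = 0.651515
alpha = 1.142857 * 0.651515
= 0.7446
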